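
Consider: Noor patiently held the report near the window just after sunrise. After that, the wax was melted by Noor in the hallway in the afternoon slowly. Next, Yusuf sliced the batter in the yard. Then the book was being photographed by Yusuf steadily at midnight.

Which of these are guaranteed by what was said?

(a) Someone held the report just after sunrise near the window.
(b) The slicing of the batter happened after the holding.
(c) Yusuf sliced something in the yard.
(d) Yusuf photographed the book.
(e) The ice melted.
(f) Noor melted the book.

(a), (b), (c)

(a) Entailed — every conjunct here is already in the original holding event.
(b) Entailed — the narrative places the holding before the slicing.
(c) Entailed — generalizing the patient leaves a sub-description the original still satisfies.
(d) Not entailed — 'was photographing' is progressive on an accomplishment; it does not entail the completed 'photographed'.
(e) Not entailed — the wax is what melted, not the ice.
(f) Not entailed — Noor melted the wax, not the book; the book belongs to the photographing event.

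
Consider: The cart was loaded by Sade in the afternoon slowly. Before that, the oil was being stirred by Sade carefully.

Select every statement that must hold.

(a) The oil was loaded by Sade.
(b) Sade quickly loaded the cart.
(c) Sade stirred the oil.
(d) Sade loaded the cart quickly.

(a) Not entailed — Sade loaded the cart, not the oil; the oil belongs to the stirring event.
(b) Not entailed — 'quickly' adds a manner not in (and inconsistent with) the original.
(c) Entailed — 'stir' is an activity; 'was stirring' entails that some stirring happened, so 'stirred' holds.
(d) Not entailed — 'quickly' adds a manner not in (and inconsistent with) the original.

(c)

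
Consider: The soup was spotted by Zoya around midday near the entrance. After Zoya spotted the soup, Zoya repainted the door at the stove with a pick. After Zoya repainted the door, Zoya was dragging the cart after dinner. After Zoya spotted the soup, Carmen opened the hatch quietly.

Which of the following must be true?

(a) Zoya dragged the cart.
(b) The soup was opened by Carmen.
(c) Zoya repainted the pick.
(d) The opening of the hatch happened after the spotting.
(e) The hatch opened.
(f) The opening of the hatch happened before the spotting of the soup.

(a), (d), (e)

(a) Entailed — 'drag' is an activity; 'was dragging' entails that some dragging happened, so 'dragged' holds.
(b) Not entailed — Carmen opened the hatch, not the soup; the soup belongs to the spotting event.
(c) Not entailed — the pick is the instrument, not what was repainted.
(d) Entailed — the narrative places the spotting before the opening.
(e) Entailed — 'Carmen opened the hatch' is causative; it entails the inchoative 'the hatch opened'.
(f) Not entailed — the narrative places the spotting before the opening, not after.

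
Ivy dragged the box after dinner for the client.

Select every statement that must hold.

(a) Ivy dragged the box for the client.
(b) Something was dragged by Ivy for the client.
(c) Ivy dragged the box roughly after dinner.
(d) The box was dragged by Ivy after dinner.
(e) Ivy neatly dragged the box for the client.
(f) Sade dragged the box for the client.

(a) Entailed — the original entails any weakening of itself; this just drops 'after dinner'.
(b) Entailed — the original entails any weakening of itself; this just drops 'after dinner' and generalizes the patient.
(c) Not entailed — 'roughly' adds information not in the original event.
(d) Entailed — this follows by dropping conjuncts from the dragging event's description.
(e) Not entailed — 'neatly' adds information not in the original event.
(f) Not entailed — the passage has Ivy dragging the box, not Sade.

(a), (b), (d)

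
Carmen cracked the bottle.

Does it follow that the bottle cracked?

'Carmen cracked the bottle' is the causative; it entails the inchoative 'the bottle cracked'.

yes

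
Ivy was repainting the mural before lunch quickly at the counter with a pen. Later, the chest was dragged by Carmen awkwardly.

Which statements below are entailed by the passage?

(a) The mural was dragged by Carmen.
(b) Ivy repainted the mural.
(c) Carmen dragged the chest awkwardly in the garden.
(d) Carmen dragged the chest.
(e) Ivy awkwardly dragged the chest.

(a) Not entailed — Carmen dragged the chest, not the mural; the mural belongs to the repainting event.
(b) Not entailed — 'was repainting' is progressive on an accomplishment; it does not entail the completed 'repainted'.
(c) Not entailed — 'in the garden' adds information not in the original event.
(d) Entailed — every conjunct here is already in the original dragging event.
(e) Not entailed — the passage has Carmen dragging the chest, not Ivy.

(d)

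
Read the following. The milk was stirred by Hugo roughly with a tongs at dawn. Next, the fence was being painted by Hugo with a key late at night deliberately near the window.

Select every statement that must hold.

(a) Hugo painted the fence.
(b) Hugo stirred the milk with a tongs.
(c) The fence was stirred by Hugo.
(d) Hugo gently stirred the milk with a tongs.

(a) Not entailed — 'was painting' is progressive on an accomplishment; it does not entail the completed 'painted'.
(b) Entailed — dropping 'roughly', 'at dawn' leaves a sub-description the original still satisfies.
(c) Not entailed — Hugo stirred the milk, not the fence; the fence belongs to the painting event.
(d) Not entailed — 'gently' adds a manner not in (and inconsistent with) the original.

(b)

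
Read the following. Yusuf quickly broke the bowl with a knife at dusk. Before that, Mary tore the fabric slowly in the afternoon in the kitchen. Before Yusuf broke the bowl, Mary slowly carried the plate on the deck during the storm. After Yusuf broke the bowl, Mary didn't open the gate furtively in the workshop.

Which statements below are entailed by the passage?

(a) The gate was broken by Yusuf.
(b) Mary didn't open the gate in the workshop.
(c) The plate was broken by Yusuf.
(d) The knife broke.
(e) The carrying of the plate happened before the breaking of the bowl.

(e)

(a) Not entailed — Yusuf broke the bowl, not the gate; the gate belongs to the opening event.
(b) Not entailed — dropping 'furtively' under negation is not valid — the original leaves open that Mary opened the gate some other way.
(c) Not entailed — Yusuf broke the bowl, not the plate; the plate belongs to the carrying event.
(d) Not entailed — the bowl is what broke, not the knife.
(e) Entailed — the narrative places the carrying before the breaking.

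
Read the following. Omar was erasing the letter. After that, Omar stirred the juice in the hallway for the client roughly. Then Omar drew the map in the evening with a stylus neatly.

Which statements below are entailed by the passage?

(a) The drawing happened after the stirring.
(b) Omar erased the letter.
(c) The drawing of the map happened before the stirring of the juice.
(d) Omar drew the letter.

(a)

(a) Entailed — the narrative places the stirring before the drawing.
(b) Not entailed — 'was erasing' is progressive on an accomplishment; it does not entail the completed 'erased'.
(c) Not entailed — the narrative places the stirring before the drawing, not after.
(d) Not entailed — Omar drew the map, not the letter; the letter belongs to the erasing event.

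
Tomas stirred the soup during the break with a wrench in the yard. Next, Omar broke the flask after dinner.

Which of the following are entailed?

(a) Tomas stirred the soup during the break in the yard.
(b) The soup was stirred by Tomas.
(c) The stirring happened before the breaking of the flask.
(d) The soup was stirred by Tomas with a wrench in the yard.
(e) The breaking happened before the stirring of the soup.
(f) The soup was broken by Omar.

(a), (b), (c), (d)

(a) Entailed — every conjunct here is already in the original stirring event.
(b) Entailed — the original entails any weakening of itself; this just drops 'in the yard', 'during the break', 'with a wrench'.
(c) Entailed — the narrative places the stirring before the breaking.
(d) Entailed — this follows by dropping conjuncts from the stirring event's description.
(e) Not entailed — the narrative places the stirring before the breaking, not after.
(f) Not entailed — Omar broke the flask, not the soup; the soup belongs to the stirring event.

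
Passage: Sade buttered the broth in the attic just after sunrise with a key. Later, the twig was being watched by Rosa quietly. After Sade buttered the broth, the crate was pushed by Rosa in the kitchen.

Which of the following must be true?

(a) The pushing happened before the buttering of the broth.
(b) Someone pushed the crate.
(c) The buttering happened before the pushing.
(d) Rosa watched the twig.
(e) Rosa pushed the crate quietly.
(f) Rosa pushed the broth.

(b), (c), (d)

(a) Not entailed — the narrative places the buttering before the pushing, not after.
(b) Entailed — this follows by dropping conjuncts from the pushing event's description.
(c) Entailed — the narrative places the buttering before the pushing.
(d) Entailed — 'watch' is an activity; 'was watching' entails that some watching happened, so 'watched' holds.
(e) Not entailed — 'quietly' adds information not in the original event.
(f) Not entailed — Rosa pushed the crate, not the broth; the broth belongs to the buttering event.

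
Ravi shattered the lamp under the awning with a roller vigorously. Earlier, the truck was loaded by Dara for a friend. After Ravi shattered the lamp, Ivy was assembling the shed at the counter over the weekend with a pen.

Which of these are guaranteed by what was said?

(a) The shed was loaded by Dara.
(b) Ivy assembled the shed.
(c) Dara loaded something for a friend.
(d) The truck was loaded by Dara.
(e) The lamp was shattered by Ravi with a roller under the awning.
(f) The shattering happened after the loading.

(a) Not entailed — Dara loaded the truck, not the shed; the shed belongs to the assembling event.
(b) Not entailed — 'was assembling' is progressive on an accomplishment; it does not entail the completed 'assembled'.
(c) Entailed — generalizing the patient leaves a sub-description the original still satisfies.
(d) Entailed — the original entails any weakening of itself; this just drops 'for a friend'.
(e) Entailed — this follows by dropping conjuncts from the shattering event's description.
(f) Entailed — the narrative places the loading before the shattering.

(c), (d), (e), (f)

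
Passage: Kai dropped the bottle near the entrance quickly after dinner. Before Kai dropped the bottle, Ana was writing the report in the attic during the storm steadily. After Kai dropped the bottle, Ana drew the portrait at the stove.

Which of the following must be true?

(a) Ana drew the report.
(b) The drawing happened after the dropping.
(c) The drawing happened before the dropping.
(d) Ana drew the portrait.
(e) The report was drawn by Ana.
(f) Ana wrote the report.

(a) Not entailed — Ana drew the portrait, not the report; the report belongs to the writing event.
(b) Entailed — the narrative places the dropping before the drawing.
(c) Not entailed — the narrative places the dropping before the drawing, not after.
(d) Entailed — this follows by dropping conjuncts from the drawing event's description.
(e) Not entailed — Ana drew the portrait, not the report; the report belongs to the writing event.
(f) Not entailed — 'was writing' is progressive on an accomplishment; it does not entail the completed 'wrote'.

(b), (d)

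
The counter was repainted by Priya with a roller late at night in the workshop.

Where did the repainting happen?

'in the workshop' marks the location of the repainting event.

in the workshop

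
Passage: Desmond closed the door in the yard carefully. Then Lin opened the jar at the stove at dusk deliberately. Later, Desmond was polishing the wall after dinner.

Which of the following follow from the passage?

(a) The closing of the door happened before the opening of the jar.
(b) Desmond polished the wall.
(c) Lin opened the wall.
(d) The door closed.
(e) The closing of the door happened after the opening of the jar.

(a), (b), (d)

(a) Entailed — the narrative places the closing before the opening.
(b) Entailed — 'polish' is an activity; 'was polishing' entails that some polishing happened, so 'polished' holds.
(c) Not entailed — Lin opened the jar, not the wall; the wall belongs to the polishing event.
(d) Entailed — 'Desmond closed the door' is causative; it entails the inchoative 'the door closed'.
(e) Not entailed — the narrative places the closing before the opening, not after.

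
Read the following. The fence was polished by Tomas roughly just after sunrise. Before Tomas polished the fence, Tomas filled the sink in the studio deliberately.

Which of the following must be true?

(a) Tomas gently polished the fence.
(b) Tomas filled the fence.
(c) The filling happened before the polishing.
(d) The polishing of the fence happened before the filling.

(c)

(a) Not entailed — 'gently' adds a manner not in (and inconsistent with) the original.
(b) Not entailed — Tomas filled the sink, not the fence; the fence belongs to the polishing event.
(c) Entailed — the narrative places the filling before the polishing.
(d) Not entailed — the narrative places the filling before the polishing, not after.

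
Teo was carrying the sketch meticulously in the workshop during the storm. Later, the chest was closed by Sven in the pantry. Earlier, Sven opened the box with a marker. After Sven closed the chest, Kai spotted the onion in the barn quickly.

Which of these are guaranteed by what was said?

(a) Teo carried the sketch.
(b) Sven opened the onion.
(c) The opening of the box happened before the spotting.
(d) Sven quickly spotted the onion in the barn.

(a), (c)

(a) Entailed — 'carry' is an activity; 'was carrying' entails that some carrying happened, so 'carried' holds.
(b) Not entailed — Sven opened the box, not the onion; the onion belongs to the spotting event.
(c) Entailed — the narrative places the opening before the spotting.
(d) Not entailed — the passage has Kai spotting the onion, not Sven.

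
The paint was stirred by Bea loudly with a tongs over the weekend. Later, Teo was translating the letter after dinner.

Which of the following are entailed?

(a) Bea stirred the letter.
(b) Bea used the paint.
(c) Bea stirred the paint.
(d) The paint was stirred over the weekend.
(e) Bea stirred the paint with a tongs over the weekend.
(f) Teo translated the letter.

(c), (d), (e)

(a) Not entailed — Bea stirred the paint, not the letter; the letter belongs to the translating event.
(b) Not entailed — the paint is the patient, not an instrument — Bea used a tongs.
(c) Entailed — dropping 'with a tongs', 'over the weekend', 'loudly' leaves a sub-description the original still satisfies.
(d) Entailed — the original entails any weakening of itself; this just drops 'with a tongs', 'loudly' and generalizes the agent.
(e) Entailed — this follows by dropping conjuncts from the stirring event's description.
(f) Not entailed — 'was translating' is progressive on an accomplishment; it does not entail the completed 'translated'.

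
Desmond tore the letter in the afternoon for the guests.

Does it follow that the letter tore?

'Desmond tore the letter' is the causative; it entails the inchoative 'the letter tore'.

yes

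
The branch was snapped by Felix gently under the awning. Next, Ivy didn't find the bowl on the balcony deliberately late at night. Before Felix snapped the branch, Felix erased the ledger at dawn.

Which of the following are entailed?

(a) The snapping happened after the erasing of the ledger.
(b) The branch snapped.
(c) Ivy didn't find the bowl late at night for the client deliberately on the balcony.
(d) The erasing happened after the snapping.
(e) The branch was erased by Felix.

(a) Entailed — the narrative places the erasing before the snapping.
(b) Entailed — 'Felix snapped the branch' is causative; it entails the inchoative 'the branch snapped'.
(c) Entailed — under negation, adding a further restriction is entailed: if no such finding event occurred, none occurred for the client either.
(d) Not entailed — the narrative places the erasing before the snapping, not after.
(e) Not entailed — Felix erased the ledger, not the branch; the branch belongs to the snapping event.

(a), (b), (c)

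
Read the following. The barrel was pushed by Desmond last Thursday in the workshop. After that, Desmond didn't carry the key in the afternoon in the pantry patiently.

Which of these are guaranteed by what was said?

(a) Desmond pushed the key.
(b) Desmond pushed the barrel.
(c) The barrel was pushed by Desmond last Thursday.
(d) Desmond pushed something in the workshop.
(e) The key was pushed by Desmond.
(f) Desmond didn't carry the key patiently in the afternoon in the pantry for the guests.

(a) Not entailed — Desmond pushed the barrel, not the key; the key belongs to the carrying event.
(b) Entailed — this follows by dropping conjuncts from the pushing event's description.
(c) Entailed — dropping 'in the workshop' leaves a sub-description the original still satisfies.
(d) Entailed — the original entails any weakening of itself; this just drops 'last Thursday' and generalizes the patient.
(e) Not entailed — Desmond pushed the barrel, not the key; the key belongs to the carrying event.
(f) Entailed — under negation, adding a further restriction is entailed: if no such carrying event occurred, none occurred for the guests either.

(b), (c), (d), (f)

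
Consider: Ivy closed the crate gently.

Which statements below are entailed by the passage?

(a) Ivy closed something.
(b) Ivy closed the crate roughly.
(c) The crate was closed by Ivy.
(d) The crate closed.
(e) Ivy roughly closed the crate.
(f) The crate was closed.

(a), (c), (d), (f)

(a) Entailed — dropping 'gently' and generalizing the patient leaves a sub-description the original still satisfies.
(b) Not entailed — 'roughly' adds a manner not in (and inconsistent with) the original.
(c) Entailed — dropping 'gently' leaves a sub-description the original still satisfies.
(d) Entailed — 'Ivy closed the crate' is causative; it entails the inchoative 'the crate closed'.
(e) Not entailed — 'roughly' adds a manner not in (and inconsistent with) the original.
(f) Entailed — this follows by dropping conjuncts from the closing event's description.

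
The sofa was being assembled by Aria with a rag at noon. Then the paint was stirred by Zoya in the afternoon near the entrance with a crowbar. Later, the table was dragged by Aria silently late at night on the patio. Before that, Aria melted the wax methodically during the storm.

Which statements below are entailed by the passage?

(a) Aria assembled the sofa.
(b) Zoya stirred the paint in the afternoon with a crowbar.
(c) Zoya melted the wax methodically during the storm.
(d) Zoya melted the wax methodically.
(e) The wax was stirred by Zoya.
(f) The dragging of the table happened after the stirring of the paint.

(a) Not entailed — 'was assembling' is progressive on an accomplishment; it does not entail the completed 'assembled'.
(b) Entailed — this follows by dropping conjuncts from the stirring event's description.
(c) Not entailed — the passage has Aria melting the wax, not Zoya.
(d) Not entailed — the passage has Aria melting the wax, not Zoya.
(e) Not entailed — Zoya stirred the paint, not the wax; the wax belongs to the melting event.
(f) Entailed — the narrative places the stirring before the dragging.

(b), (f)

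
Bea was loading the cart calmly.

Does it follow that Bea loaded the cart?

'was loading' is progressive; for an accomplishment like 'load the cart', it doesn't entail completion.

no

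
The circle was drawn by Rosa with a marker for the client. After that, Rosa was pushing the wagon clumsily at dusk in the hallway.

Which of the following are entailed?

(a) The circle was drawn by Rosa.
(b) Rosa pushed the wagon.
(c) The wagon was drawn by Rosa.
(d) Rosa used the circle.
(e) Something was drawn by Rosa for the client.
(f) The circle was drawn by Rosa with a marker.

(a), (b), (e), (f)

(a) Entailed — every conjunct here is already in the original drawing event.
(b) Entailed — 'push' is an activity; 'was pushing' entails that some pushing happened, so 'pushed' holds.
(c) Not entailed — Rosa drew the circle, not the wagon; the wagon belongs to the pushing event.
(d) Not entailed — the circle is the patient, not an instrument — Rosa used a marker.
(e) Entailed — every conjunct here is already in the original drawing event.
(f) Entailed — the original entails any weakening of itself; this just drops 'for the client'.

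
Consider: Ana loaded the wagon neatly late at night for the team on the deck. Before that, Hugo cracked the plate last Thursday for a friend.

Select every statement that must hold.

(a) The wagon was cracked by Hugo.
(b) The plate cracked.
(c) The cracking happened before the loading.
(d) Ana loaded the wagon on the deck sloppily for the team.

(a) Not entailed — Hugo cracked the plate, not the wagon; the wagon belongs to the loading event.
(b) Entailed — 'Hugo cracked the plate' is causative; it entails the inchoative 'the plate cracked'.
(c) Entailed — the narrative places the cracking before the loading.
(d) Not entailed — 'sloppily' adds a manner not in (and inconsistent with) the original.

(b), (c)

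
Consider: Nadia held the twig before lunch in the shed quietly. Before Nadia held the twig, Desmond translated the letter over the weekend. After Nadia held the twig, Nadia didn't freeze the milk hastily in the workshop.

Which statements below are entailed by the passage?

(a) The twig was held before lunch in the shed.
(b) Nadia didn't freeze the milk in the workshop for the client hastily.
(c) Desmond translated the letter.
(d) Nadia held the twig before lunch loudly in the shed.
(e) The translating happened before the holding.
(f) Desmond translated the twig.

(a) Entailed — every conjunct here is already in the original holding event.
(b) Entailed — under negation, adding a further restriction is entailed: if no such freezing event occurred, none occurred for the client either.
(c) Entailed — dropping 'over the weekend' leaves a sub-description the original still satisfies.
(d) Not entailed — 'loudly' adds a manner not in (and inconsistent with) the original.
(e) Entailed — the narrative places the translating before the holding.
(f) Not entailed — Desmond translated the letter, not the twig; the twig belongs to the holding event.

(a), (b), (c), (e)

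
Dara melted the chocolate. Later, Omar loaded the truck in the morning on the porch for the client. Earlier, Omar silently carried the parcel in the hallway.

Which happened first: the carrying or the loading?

The connectives place the carrying before the loading.

the carrying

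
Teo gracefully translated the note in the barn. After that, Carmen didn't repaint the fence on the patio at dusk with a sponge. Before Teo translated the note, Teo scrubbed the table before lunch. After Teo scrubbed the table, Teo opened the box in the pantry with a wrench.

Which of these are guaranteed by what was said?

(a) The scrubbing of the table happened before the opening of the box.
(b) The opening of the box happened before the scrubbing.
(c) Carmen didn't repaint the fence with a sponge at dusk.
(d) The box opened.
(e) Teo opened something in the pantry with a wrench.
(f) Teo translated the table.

(a), (d), (e)

(a) Entailed — the narrative places the scrubbing before the opening.
(b) Not entailed — the narrative places the scrubbing before the opening, not after.
(c) Not entailed — dropping 'on the patio' under negation is not valid — the original leaves open that Carmen repainted the fence some other way.
(d) Entailed — 'Teo opened the box' is causative; it entails the inchoative 'the box opened'.
(e) Entailed — this follows by dropping conjuncts from the opening event's description.
(f) Not entailed — Teo translated the note, not the table; the table belongs to the scrubbing event.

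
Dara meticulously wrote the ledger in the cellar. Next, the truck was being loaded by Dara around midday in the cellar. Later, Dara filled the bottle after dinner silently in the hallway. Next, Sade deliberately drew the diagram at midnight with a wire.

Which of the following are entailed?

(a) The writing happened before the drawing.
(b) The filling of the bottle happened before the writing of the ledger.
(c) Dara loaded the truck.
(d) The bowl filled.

(a) Entailed — the narrative places the writing before the drawing.
(b) Not entailed — the narrative places the writing before the filling, not after.
(c) Not entailed — 'was loading' is progressive on an accomplishment; it does not entail the completed 'loaded'.
(d) Not entailed — the bottle is what filled, not the bowl.

(a)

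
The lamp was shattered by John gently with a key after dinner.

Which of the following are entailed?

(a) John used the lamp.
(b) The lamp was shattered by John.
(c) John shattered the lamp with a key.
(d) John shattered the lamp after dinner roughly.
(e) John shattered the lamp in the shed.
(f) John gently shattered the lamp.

(b), (c), (f)

(a) Not entailed — the lamp is the patient, not an instrument — John used a key.
(b) Entailed — dropping 'gently', 'after dinner', 'with a key' leaves a sub-description the original still satisfies.
(c) Entailed — this follows by dropping conjuncts from the shattering event's description.
(d) Not entailed — 'roughly' adds a manner not in (and inconsistent with) the original.
(e) Not entailed — 'in the shed' adds information not in the original event.
(f) Entailed — dropping 'after dinner', 'with a key' leaves a sub-description the original still satisfies.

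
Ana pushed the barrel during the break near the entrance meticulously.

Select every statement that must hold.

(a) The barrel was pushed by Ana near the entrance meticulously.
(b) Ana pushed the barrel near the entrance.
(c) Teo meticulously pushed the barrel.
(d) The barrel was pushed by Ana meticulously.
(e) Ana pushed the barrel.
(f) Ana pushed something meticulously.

(a), (b), (d), (e), (f)

(a) Entailed — the original entails any weakening of itself; this just drops 'during the break'.
(b) Entailed — dropping 'during the break', 'meticulously' leaves a sub-description the original still satisfies.
(c) Not entailed — the passage has Ana pushing the barrel, not Teo.
(d) Entailed — every conjunct here is already in the original pushing event.
(e) Entailed — this follows by dropping conjuncts from the pushing event's description.
(f) Entailed — this follows by dropping conjuncts from the pushing event's description.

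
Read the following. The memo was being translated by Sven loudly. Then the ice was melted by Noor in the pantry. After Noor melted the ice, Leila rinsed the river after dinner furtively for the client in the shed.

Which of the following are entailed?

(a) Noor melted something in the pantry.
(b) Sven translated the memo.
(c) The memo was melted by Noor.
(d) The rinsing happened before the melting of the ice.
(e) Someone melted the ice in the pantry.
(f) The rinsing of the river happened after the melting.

(a) Entailed — the original entails any weakening of itself; this just generalizes the patient.
(b) Not entailed — 'was translating' is progressive on an accomplishment; it does not entail the completed 'translated'.
(c) Not entailed — Noor melted the ice, not the memo; the memo belongs to the translating event.
(d) Not entailed — the narrative places the melting before the rinsing, not after.
(e) Entailed — this follows by dropping conjuncts from the melting event's description.
(f) Entailed — the narrative places the melting before the rinsing.

(a), (e), (f)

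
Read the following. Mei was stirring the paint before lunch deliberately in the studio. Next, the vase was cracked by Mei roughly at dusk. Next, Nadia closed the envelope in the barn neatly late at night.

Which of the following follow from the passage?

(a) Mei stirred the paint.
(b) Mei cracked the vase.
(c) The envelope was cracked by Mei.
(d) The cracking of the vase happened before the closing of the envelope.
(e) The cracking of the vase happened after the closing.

(a) Entailed — 'stir' is an activity; 'was stirring' entails that some stirring happened, so 'stirred' holds.
(b) Entailed — this follows by dropping conjuncts from the cracking event's description.
(c) Not entailed — Mei cracked the vase, not the envelope; the envelope belongs to the closing event.
(d) Entailed — the narrative places the cracking before the closing.
(e) Not entailed — the narrative places the cracking before the closing, not after.

(a), (b), (d)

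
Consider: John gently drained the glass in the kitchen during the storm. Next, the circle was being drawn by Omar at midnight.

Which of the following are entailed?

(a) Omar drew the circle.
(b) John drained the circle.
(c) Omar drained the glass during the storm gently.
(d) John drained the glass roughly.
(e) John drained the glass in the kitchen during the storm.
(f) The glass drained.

(a) Not entailed — 'was drawing' is progressive on an accomplishment; it does not entail the completed 'drew'.
(b) Not entailed — John drained the glass, not the circle; the circle belongs to the drawing event.
(c) Not entailed — the passage has John draining the glass, not Omar.
(d) Not entailed — 'roughly' adds a manner not in (and inconsistent with) the original.
(e) Entailed — dropping 'gently' leaves a sub-description the original still satisfies.
(f) Entailed — 'John drained the glass' is causative; it entails the inchoative 'the glass drained'.

(e), (f)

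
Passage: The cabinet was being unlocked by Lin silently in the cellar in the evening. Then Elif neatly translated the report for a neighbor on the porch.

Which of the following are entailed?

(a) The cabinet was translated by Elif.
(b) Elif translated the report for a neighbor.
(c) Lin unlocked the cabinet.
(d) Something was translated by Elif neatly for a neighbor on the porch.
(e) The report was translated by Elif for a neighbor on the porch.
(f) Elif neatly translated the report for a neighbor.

(a) Not entailed — Elif translated the report, not the cabinet; the cabinet belongs to the unlocking event.
(b) Entailed — this follows by dropping conjuncts from the translating event's description.
(c) Not entailed — 'was unlocking' is progressive on an accomplishment; it does not entail the completed 'unlocked'.
(d) Entailed — the original entails any weakening of itself; this just generalizes the patient.
(e) Entailed — the original entails any weakening of itself; this just drops 'neatly'.
(f) Entailed — the original entails any weakening of itself; this just drops 'on the porch'.

(b), (d), (e), (f)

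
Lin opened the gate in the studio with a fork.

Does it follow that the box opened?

no

Nothing is said about any box; only the gate is affected.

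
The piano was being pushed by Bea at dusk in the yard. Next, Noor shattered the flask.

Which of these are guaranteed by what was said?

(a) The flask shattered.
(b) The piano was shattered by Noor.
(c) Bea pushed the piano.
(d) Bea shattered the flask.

(a) Entailed — 'Noor shattered the flask' is causative; it entails the inchoative 'the flask shattered'.
(b) Not entailed — Noor shattered the flask, not the piano; the piano belongs to the pushing event.
(c) Entailed — 'push' is an activity; 'was pushing' entails that some pushing happened, so 'pushed' holds.
(d) Not entailed — the passage has Noor shattering the flask, not Bea.

(a), (c)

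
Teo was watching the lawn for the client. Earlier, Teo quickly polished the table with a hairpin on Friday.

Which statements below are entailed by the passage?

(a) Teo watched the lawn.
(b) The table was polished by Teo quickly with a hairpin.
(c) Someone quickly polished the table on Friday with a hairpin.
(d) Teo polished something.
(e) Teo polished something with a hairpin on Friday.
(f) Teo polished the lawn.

(a) Entailed — 'watch' is an activity; 'was watching' entails that some watching happened, so 'watched' holds.
(b) Entailed — every conjunct here is already in the original polishing event.
(c) Entailed — every conjunct here is already in the original polishing event.
(d) Entailed — the original entails any weakening of itself; this just drops 'on Friday', 'quickly', 'with a hairpin' and generalizes the patient.
(e) Entailed — this follows by dropping conjuncts from the polishing event's description.
(f) Not entailed — Teo polished the table, not the lawn; the lawn belongs to the watching event.

(a), (b), (c), (d), (e)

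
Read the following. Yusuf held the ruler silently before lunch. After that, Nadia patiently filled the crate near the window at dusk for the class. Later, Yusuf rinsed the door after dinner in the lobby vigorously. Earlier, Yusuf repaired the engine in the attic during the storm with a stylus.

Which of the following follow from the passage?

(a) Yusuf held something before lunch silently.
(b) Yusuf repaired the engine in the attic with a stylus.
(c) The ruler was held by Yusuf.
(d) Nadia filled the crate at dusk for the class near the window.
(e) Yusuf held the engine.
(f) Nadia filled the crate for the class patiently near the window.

(a), (b), (c), (d), (f)

(a) Entailed — this follows by dropping conjuncts from the holding event's description.
(b) Entailed — this follows by dropping conjuncts from the repairing event's description.
(c) Entailed — the original entails any weakening of itself; this just drops 'silently', 'before lunch'.
(d) Entailed — dropping 'patiently' leaves a sub-description the original still satisfies.
(e) Not entailed — Yusuf held the ruler, not the engine; the engine belongs to the repairing event.
(f) Entailed — the original entails any weakening of itself; this just drops 'at dusk'.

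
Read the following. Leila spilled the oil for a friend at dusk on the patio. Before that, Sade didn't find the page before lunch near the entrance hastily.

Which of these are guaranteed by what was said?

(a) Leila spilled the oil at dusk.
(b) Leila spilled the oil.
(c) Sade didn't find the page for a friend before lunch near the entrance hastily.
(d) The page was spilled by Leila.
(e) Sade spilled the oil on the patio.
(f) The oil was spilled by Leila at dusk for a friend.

(a) Entailed — dropping 'for a friend', 'on the patio' leaves a sub-description the original still satisfies.
(b) Entailed — dropping 'for a friend', 'on the patio', 'at dusk' leaves a sub-description the original still satisfies.
(c) Entailed — under negation, adding a further restriction is entailed: if no such finding event occurred, none occurred for a friend either.
(d) Not entailed — Leila spilled the oil, not the page; the page belongs to the finding event.
(e) Not entailed — the passage has Leila spilling the oil, not Sade.
(f) Entailed — this follows by dropping conjuncts from the spilling event's description.

(a), (b), (c), (f)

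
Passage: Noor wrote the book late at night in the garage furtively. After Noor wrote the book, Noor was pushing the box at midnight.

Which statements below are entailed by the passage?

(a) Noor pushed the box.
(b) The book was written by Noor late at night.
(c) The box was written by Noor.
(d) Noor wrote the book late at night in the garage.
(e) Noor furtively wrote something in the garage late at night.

(a), (b), (d), (e)

(a) Entailed — 'push' is an activity; 'was pushing' entails that some pushing happened, so 'pushed' holds.
(b) Entailed — dropping 'furtively', 'in the garage' leaves a sub-description the original still satisfies.
(c) Not entailed — Noor wrote the book, not the box; the box belongs to the pushing event.
(d) Entailed — this follows by dropping conjuncts from the writing event's description.
(e) Entailed — generalizing the patient leaves a sub-description the original still satisfies.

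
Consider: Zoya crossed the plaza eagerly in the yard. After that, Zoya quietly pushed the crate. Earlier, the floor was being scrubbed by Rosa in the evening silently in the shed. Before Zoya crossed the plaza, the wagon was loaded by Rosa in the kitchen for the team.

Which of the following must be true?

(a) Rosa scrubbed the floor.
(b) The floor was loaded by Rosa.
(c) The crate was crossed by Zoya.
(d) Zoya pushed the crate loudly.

(a)

(a) Entailed — 'scrub' is an activity; 'was scrubbing' entails that some scrubbing happened, so 'scrubbed' holds.
(b) Not entailed — Rosa loaded the wagon, not the floor; the floor belongs to the scrubbing event.
(c) Not entailed — Zoya crossed the plaza, not the crate; the crate belongs to the pushing event.
(d) Not entailed — 'loudly' adds a manner not in (and inconsistent with) the original.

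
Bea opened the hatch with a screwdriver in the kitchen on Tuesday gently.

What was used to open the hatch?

'with a screwdriver' marks the instrument of the opening event.

a screwdriver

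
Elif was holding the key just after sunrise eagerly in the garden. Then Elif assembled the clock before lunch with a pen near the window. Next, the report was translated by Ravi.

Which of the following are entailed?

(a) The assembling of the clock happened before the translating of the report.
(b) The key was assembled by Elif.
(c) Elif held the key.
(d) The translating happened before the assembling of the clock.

(a) Entailed — the narrative places the assembling before the translating.
(b) Not entailed — Elif assembled the clock, not the key; the key belongs to the holding event.
(c) Entailed — 'hold' is an activity; 'was holding' entails that some holding happened, so 'held' holds.
(d) Not entailed — the narrative places the assembling before the translating, not after.

(a), (c)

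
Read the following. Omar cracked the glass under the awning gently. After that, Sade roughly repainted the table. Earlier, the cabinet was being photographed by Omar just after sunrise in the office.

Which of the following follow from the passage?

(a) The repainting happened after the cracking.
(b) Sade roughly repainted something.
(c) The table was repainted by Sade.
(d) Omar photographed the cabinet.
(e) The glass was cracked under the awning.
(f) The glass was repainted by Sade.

(a), (b), (c), (e)

(a) Entailed — the narrative places the cracking before the repainting.
(b) Entailed — this follows by dropping conjuncts from the repainting event's description.
(c) Entailed — dropping 'roughly' leaves a sub-description the original still satisfies.
(d) Not entailed — 'was photographing' is progressive on an accomplishment; it does not entail the completed 'photographed'.
(e) Entailed — the original entails any weakening of itself; this just drops 'gently' and generalizes the agent.
(f) Not entailed — Sade repainted the table, not the glass; the glass belongs to the cracking event.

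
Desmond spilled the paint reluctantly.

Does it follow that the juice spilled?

Nothing is said about any juice; only the paint is affected.

no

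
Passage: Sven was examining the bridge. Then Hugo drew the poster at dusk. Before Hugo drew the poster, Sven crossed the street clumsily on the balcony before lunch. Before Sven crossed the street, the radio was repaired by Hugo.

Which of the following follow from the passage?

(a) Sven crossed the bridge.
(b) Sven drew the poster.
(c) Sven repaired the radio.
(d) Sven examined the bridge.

(a) Not entailed — Sven crossed the street, not the bridge; the bridge belongs to the examining event.
(b) Not entailed — the passage has Hugo drawing the poster, not Sven.
(c) Not entailed — the passage has Hugo repairing the radio, not Sven.
(d) Entailed — 'examine' is an activity; 'was examining' entails that some examining happened, so 'examined' holds.

(d)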